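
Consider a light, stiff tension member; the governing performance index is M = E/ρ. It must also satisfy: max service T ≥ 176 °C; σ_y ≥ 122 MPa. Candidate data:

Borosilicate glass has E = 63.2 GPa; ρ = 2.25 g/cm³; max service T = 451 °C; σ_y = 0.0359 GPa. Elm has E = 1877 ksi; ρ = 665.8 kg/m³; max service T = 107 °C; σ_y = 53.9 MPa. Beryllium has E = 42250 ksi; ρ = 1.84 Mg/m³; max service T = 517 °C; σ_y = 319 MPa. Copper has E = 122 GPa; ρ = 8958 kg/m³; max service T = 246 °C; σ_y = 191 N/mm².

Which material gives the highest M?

beryllium

Screen on constraints: max service T ≥ 176 °C; σ_y ≥ 122 MPa. Survivors: beryllium, copper.
After converting to SI:
  beryllium: E = 291.3 GPa, ρ = 1840 kg/m³
  copper: E = 122.0 GPa, ρ = 8958 kg/m³
  beryllium: M = 158 MN·m/kg
  copper: M = 13.6 MN·m/kg
Highest index: beryllium.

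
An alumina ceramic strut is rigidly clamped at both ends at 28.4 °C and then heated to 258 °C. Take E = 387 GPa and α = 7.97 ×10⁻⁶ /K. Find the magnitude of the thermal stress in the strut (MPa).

ΔT = 229.6 K. Constrained thermal stress σ = E·α·ΔT = 387.0×10³ MPa × 7.97×10⁻⁶ × 229.6 = 708 MPa (compressive).

708 MPa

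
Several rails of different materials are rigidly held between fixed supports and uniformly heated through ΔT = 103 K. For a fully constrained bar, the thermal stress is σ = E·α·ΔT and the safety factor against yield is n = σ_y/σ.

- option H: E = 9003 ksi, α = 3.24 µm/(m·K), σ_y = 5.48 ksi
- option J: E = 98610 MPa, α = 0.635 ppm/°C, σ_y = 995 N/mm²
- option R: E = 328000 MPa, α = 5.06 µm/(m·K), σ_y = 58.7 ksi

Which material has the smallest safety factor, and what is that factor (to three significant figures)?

option H, n = 1.82

Per material, after unit conversion:
  option H: E = 62.07, α = 3.24, σ_y = 37.78 → σ = 20.7 MPa, n = 1.82
  option J: E = 98.61, α = 0.635, σ_y = 995.0 → σ = 6.45 MPa, n = 154
  option R: E = 328.0, α = 5.06, σ_y = 404.7 → σ = 171 MPa, n = 2.37
Option H has the lowest safety factor, n = 1.82.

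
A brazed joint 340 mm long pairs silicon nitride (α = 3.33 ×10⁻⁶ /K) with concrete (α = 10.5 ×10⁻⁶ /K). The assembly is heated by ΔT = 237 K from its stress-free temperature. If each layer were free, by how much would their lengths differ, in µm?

Δα = |3.33 − 10.5|×10⁻⁶/K = 7.17×10⁻⁶/K.
ΔL_mismatch = Δα·L·ΔT = 7.17×10⁻⁶ × 340.0 mm × 237.0 K = 578 µm.

578 µm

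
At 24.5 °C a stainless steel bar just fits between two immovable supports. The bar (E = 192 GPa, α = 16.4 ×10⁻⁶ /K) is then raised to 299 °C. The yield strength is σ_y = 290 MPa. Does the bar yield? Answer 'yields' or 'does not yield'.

ΔT = 274.5 K. Constrained thermal stress σ = E·α·ΔT = 192.0×10³ MPa × 16.4×10⁻⁶ × 274.5 = 864 MPa (compressive).
Compare to σ_y = 290 MPa: σ ≥ σ_y, so it yields.

yields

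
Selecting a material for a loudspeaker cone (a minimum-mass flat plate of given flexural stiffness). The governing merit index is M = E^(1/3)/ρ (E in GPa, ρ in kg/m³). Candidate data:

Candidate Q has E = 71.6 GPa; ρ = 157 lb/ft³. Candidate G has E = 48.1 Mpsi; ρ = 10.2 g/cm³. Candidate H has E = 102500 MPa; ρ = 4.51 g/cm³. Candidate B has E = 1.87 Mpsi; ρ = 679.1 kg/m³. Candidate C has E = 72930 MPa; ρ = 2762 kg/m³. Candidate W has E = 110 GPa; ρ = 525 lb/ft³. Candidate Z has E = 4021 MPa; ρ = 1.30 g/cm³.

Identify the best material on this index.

candidate B

Normalizing units and computing the index:
  candidate Q: E = 71.60 GPa, ρ = 2515 kg/m³
  candidate G: E = 331.6 GPa, ρ = 10200 kg/m³
  candidate H: E = 102.5 GPa, ρ = 4510 kg/m³
  candidate B: E = 12.89 GPa, ρ = 679.1 kg/m³
  candidate C: E = 72.93 GPa, ρ = 2762 kg/m³
  candidate W: E = 110.0 GPa, ρ = 8410 kg/m³
  candidate Z: E = 4.021 GPa, ρ = 1300 kg/m³
  candidate B: M = 3.45×10⁻³
  candidate Q: M = 1.65×10⁻³
  candidate C: M = 1.51×10⁻³
  candidate Z: M = 1.22×10⁻³
  candidate H: M = 1.04×10⁻³
  candidate G: M = 0.679×10⁻³
  candidate W: M = 0.570×10⁻³
Candidate B has the largest M.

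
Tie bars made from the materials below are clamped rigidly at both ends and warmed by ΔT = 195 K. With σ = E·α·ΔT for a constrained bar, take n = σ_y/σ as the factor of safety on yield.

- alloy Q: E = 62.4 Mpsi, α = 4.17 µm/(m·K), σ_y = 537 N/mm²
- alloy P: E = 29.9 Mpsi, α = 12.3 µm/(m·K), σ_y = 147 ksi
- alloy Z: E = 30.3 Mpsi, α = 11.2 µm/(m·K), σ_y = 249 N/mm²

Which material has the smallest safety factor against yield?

alloy Z

Per material, after unit conversion:
  alloy Q: E = 430.2, α = 4.17, σ_y = 537.0 → σ = 350 MPa, n = 1.53
  alloy P: E = 206.2, α = 12.3, σ_y = 1014 → σ = 494 MPa, n = 2.05
  alloy Z: E = 208.9, α = 11.2, σ_y = 249.0 → σ = 456 MPa, n = 0.546
The minimum is alloy Z at n = 0.546.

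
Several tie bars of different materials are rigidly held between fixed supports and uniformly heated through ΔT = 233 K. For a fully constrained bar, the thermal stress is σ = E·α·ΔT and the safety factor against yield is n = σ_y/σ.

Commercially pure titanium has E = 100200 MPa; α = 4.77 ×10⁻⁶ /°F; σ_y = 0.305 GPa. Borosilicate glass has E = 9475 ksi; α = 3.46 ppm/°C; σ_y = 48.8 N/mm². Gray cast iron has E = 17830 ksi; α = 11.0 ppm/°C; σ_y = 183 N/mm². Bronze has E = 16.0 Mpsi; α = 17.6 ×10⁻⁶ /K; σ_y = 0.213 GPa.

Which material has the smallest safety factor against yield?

bronze

Converting E to GPa, α to ×10⁻⁶/K, σ_y to MPa, then σ and n for each:
  commercially pure titanium: E = 100.2, α = 8.59, σ_y = 305.0 → σ = 200 MPa, n = 1.52
  borosilicate glass: E = 65.33, α = 3.46, σ_y = 48.80 → σ = 52.7 MPa, n = 0.927
  gray cast iron: E = 122.9, α = 11.0, σ_y = 183.0 → σ = 315 MPa, n = 0.581
  bronze: E = 110.3, α = 17.6, σ_y = 213.0 → σ = 452 MPa, n = 0.471
Smallest n: bronze with n = 0.471.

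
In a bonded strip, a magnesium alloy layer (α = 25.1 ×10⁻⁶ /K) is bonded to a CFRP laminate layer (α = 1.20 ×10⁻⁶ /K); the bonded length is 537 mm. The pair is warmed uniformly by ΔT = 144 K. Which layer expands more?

magnesium alloy

α(magnesium alloy) = 25.1×10⁻⁶/K vs α(CFRP laminate) = 1.20×10⁻⁶/K.
Higher α expands more for the same ΔT: magnesium alloy.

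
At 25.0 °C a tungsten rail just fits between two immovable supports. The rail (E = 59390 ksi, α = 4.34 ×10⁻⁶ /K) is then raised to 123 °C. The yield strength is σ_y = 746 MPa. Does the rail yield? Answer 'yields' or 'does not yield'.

E = 59390 ksi = 409.5 GPa.
ΔT = 98.00 K. Constrained thermal stress σ = E·α·ΔT = 409.5×10³ MPa × 4.34×10⁻⁶ × 98.00 = 174 MPa (compressive).
Compare to σ_y = 746 MPa: σ < σ_y, so it does not yield.

does not yield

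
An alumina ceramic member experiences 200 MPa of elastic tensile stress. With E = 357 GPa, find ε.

ε = σ/E = 200 / 357000 = 5.60×10⁻⁴.

5.60×10⁻⁴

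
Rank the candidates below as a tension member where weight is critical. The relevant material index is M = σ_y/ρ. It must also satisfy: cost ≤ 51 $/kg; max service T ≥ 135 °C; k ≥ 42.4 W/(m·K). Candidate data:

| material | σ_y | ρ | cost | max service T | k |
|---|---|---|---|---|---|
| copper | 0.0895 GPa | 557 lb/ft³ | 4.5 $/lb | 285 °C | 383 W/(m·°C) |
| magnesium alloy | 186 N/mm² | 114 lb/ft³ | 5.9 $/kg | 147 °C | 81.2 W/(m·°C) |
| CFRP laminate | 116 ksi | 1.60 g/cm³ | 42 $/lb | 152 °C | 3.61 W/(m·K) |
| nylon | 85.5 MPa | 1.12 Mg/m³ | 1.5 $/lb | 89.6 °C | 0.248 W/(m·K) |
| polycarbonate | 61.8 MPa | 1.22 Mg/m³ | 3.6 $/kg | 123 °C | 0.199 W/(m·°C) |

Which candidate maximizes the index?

magnesium alloy

Screen on constraints: cost ≤ 51 $/kg; max service T ≥ 135 °C; k ≥ 42.4 W/(m·K). Survivors: copper, magnesium alloy.
After converting to SI:
  copper: σ_y = 89.50 MPa, ρ = 8922 kg/m³
  magnesium alloy: σ_y = 186.0 MPa, ρ = 1826 kg/m³
  magnesium alloy: M = 102 kN·m/kg
  copper: M = 10.0 kN·m/kg
Magnesium alloy ranks first.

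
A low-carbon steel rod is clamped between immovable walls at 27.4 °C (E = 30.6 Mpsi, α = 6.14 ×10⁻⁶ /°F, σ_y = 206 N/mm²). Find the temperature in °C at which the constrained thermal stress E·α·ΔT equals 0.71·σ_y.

E = 30.6 Mpsi = 211.0 GPa.
α = 6.14×10⁻⁶/°F × 9/5 = 11.1×10⁻⁶/K.
σ_y = 206 N/mm² = 206.0 MPa.
E·α·ΔT = 146.3 MPa ⇒ ΔT = 146.3 / (211.0×10³ × 11.1×10⁻⁶) = 62.73 K.
T = 27.4 + 62.73 = 90.13 °C.

90.1 °C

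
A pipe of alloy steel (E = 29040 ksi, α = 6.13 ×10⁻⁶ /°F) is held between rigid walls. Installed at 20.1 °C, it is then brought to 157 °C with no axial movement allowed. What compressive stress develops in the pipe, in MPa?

E = 29040 ksi = 200.2 GPa.
α = 6.13×10⁻⁶/°F × 9/5 = 11.0×10⁻⁶/K.
ΔT = 136.9 K. Constrained thermal stress σ = E·α·ΔT = 200.2×10³ MPa × 11.0×10⁻⁶ × 136.9 = 302 MPa (compressive).

302 MPa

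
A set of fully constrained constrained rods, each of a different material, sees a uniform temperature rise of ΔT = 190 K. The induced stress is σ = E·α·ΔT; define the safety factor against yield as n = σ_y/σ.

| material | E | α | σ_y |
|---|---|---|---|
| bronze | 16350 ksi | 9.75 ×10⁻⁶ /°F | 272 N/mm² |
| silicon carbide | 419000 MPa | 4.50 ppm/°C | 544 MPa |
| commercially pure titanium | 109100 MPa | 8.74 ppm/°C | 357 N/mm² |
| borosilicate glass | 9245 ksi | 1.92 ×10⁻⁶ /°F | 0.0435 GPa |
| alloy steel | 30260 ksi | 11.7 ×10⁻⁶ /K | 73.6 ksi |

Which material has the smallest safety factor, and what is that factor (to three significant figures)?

Converting E to GPa, α to ×10⁻⁶/K, σ_y to MPa, then σ and n for each:
  bronze: E = 112.7, α = 17.6, σ_y = 272.0 → σ = 376 MPa, n = 0.724
  silicon carbide: E = 419.0, α = 4.50, σ_y = 544.0 → σ = 358 MPa, n = 1.52
  commercially pure titanium: E = 109.1, α = 8.74, σ_y = 357.0 → σ = 181 MPa, n = 1.97
  borosilicate glass: E = 63.74, α = 3.46, σ_y = 43.50 → σ = 41.9 MPa, n = 1.04
  alloy steel: E = 208.6, α = 11.7, σ_y = 507.5 → σ = 464 MPa, n = 1.09
Bronze has the lowest safety factor, n = 0.724.

bronze, n = 0.724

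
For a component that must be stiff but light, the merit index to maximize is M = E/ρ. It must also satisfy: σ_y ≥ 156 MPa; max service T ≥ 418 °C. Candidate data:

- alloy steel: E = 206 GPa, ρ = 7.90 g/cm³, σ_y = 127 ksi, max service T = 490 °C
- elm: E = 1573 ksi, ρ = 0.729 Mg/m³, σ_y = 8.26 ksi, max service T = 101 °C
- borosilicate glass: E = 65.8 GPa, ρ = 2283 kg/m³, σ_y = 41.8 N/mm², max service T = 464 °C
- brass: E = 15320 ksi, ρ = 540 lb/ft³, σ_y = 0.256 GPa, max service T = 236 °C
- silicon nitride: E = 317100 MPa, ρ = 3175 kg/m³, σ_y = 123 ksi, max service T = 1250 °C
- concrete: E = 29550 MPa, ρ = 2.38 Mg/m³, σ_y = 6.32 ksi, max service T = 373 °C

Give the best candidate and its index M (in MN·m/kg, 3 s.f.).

silicon nitride, M = 99.9 MN·m/kg

Screen on constraints: σ_y ≥ 156 MPa; max service T ≥ 418 °C. Survivors: alloy steel, silicon nitride.
Normalizing units and computing the index:
  alloy steel: E = 206.0 GPa, ρ = 7900 kg/m³
  silicon nitride: E = 317.1 GPa, ρ = 3175 kg/m³
  silicon nitride: M = 99.9 MN·m/kg
  alloy steel: M = 26.1 MN·m/kg
Highest index: silicon nitride.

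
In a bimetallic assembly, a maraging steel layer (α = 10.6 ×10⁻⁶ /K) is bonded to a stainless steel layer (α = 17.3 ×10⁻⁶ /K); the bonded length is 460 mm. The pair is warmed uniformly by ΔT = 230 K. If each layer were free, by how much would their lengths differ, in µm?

709 µm

Δα = |10.6 − 17.3|×10⁻⁶/K = 6.70×10⁻⁶/K.
ΔL_mismatch = Δα·L·ΔT = 6.70×10⁻⁶ × 460.0 mm × 230.0 K = 709 µm.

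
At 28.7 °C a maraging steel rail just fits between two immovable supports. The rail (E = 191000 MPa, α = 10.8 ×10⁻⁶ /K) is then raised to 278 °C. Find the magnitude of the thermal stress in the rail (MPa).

514 MPa

E = 191000 MPa = 191.0 GPa.
ΔT = 249.3 K. Constrained thermal stress σ = E·α·ΔT = 191.0×10³ MPa × 10.8×10⁻⁶ × 249.3 = 514 MPa (compressive).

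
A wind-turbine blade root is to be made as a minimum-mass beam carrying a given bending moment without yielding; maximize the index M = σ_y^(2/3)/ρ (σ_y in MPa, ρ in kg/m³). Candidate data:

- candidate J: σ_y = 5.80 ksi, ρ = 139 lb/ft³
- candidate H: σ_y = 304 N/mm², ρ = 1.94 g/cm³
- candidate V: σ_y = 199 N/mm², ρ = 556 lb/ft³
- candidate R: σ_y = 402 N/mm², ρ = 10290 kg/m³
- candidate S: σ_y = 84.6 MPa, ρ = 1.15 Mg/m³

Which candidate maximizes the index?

candidate H

After converting to SI:
  candidate J: σ_y = 39.99 MPa, ρ = 2227 kg/m³
  candidate H: σ_y = 304.0 MPa, ρ = 1940 kg/m³
  candidate V: σ_y = 199.0 MPa, ρ = 8906 kg/m³
  candidate R: σ_y = 402.0 MPa, ρ = 10290 kg/m³
  candidate S: σ_y = 84.60 MPa, ρ = 1150 kg/m³
  candidate H: M = 23.3×10⁻³
  candidate S: M = 16.8×10⁻³
  candidate R: M = 5.29×10⁻³
  candidate J: M = 5.25×10⁻³
  candidate V: M = 3.83×10⁻³
The maximum is for candidate H.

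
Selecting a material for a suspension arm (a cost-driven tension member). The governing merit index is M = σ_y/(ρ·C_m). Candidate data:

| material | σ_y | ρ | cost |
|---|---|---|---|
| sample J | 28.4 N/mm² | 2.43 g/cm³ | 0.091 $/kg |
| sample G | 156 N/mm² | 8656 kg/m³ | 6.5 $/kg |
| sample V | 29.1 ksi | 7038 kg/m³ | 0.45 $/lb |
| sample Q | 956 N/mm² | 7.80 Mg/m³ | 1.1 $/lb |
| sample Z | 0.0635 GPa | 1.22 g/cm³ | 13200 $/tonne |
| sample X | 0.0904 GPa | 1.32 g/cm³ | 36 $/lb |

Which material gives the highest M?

sample J

After converting to SI:
  sample J: σ_y = 28.40 MPa, ρ = 2430 kg/m³, cost = 0.09100 $/kg
  sample G: σ_y = 156.0 MPa, ρ = 8656 kg/m³, cost = 6.500 $/kg
  sample V: σ_y = 200.6 MPa, ρ = 7038 kg/m³, cost = 0.9921 $/kg
  sample Q: σ_y = 956.0 MPa, ρ = 7800 kg/m³, cost = 2.425 $/kg
  sample Z: σ_y = 63.50 MPa, ρ = 1220 kg/m³, cost = 13.20 $/kg
  sample X: σ_y = 90.40 MPa, ρ = 1320 kg/m³, cost = 79.37 $/kg
  sample J: M = 128 kN·m per $
  sample Q: M = 50.5 kN·m per $
  sample V: M = 28.7 kN·m per $
  sample Z: M = 3.94 kN·m per $
  sample G: M = 2.77 kN·m per $
  sample X: M = 0.863 kN·m per $
Sample J ranks first.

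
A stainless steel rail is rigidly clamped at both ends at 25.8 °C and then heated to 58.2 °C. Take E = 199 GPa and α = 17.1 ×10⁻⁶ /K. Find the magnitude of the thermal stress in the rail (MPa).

110 MPa

ΔT = 32.40 K. Constrained thermal stress σ = E·α·ΔT = 199.0×10³ MPa × 17.1×10⁻⁶ × 32.40 = 110 MPa (compressive).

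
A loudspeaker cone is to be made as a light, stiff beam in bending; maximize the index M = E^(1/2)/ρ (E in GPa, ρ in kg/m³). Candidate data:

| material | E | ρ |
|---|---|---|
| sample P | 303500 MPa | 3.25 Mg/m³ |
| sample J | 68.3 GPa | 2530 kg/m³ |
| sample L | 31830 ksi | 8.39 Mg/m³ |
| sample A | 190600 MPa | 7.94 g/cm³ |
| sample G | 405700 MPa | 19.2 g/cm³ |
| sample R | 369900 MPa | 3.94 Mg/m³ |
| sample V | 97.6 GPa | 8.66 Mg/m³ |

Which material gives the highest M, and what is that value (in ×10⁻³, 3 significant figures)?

Putting every candidate on a common basis:
  sample P: E = 303.5 GPa, ρ = 3250 kg/m³
  sample J: E = 68.30 GPa, ρ = 2530 kg/m³
  sample L: E = 219.5 GPa, ρ = 8390 kg/m³
  sample A: E = 190.6 GPa, ρ = 7940 kg/m³
  sample G: E = 405.7 GPa, ρ = 19200 kg/m³
  sample R: E = 369.9 GPa, ρ = 3940 kg/m³
  sample V: E = 97.60 GPa, ρ = 8660 kg/m³
  sample P: M = 5.36×10⁻³
  sample R: M = 4.88×10⁻³
  sample J: M = 3.27×10⁻³
  sample L: M = 1.77×10⁻³
  sample A: M = 1.74×10⁻³
  sample V: M = 1.14×10⁻³
  sample G: M = 1.05×10⁻³
Sample P ranks first.

sample P, M = 5.36×10⁻³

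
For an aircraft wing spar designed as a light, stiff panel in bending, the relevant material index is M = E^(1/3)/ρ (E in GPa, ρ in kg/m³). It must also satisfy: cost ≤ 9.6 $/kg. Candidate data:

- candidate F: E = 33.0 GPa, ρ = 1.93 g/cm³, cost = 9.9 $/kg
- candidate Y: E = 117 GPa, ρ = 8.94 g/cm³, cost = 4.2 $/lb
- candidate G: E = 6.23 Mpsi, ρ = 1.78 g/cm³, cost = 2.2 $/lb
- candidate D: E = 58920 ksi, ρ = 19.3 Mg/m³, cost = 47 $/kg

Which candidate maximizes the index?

candidate G

Screen on constraints: cost ≤ 9.6 $/kg. Survivors: candidate Y, candidate G.
Normalizing units and computing the index:
  candidate Y: E = 117.0 GPa, ρ = 8940 kg/m³
  candidate G: E = 42.95 GPa, ρ = 1780 kg/m³
  candidate G: M = 1.97×10⁻³
  candidate Y: M = 0.547×10⁻³
Candidate G ranks first.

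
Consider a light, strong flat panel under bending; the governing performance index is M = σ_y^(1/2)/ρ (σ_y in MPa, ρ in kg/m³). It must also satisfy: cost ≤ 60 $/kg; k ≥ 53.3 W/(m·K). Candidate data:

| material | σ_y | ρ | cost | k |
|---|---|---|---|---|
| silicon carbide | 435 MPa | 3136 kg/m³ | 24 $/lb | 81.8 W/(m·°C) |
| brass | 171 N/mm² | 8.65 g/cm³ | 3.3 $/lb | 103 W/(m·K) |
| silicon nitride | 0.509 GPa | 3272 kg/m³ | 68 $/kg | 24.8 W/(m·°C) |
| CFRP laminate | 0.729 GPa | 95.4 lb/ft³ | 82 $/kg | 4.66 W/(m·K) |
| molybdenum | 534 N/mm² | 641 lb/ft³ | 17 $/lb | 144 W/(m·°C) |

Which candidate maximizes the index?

silicon carbide

Screen on constraints: cost ≤ 60 $/kg; k ≥ 53.3 W/(m·K). Survivors: silicon carbide, brass, molybdenum.
After converting to SI:
  silicon carbide: σ_y = 435.0 MPa, ρ = 3136 kg/m³
  brass: σ_y = 171.0 MPa, ρ = 8650 kg/m³
  molybdenum: σ_y = 534.0 MPa, ρ = 10270 kg/m³
  silicon carbide: M = 6.65×10⁻³
  molybdenum: M = 2.25×10⁻³
  brass: M = 1.51×10⁻³
Silicon carbide ranks first.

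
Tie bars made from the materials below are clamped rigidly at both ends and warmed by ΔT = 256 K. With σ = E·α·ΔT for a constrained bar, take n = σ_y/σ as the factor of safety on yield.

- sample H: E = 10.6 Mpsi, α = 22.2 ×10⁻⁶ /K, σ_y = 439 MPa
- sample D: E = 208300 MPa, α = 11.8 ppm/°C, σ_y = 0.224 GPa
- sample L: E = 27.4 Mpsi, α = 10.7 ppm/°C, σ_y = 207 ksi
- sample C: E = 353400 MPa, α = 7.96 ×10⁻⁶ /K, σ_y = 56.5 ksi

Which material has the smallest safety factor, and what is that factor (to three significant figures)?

Per material, after unit conversion:
  sample H: E = 73.08, α = 22.2, σ_y = 439.0 → σ = 415 MPa, n = 1.06
  sample D: E = 208.3, α = 11.8, σ_y = 224.0 → σ = 629 MPa, n = 0.356
  sample L: E = 188.9, α = 10.7, σ_y = 1427 → σ = 517 MPa, n = 2.76
  sample C: E = 353.4, α = 7.96, σ_y = 389.6 → σ = 720 MPa, n = 0.541
The minimum is sample D at n = 0.356.

sample D, n = 0.356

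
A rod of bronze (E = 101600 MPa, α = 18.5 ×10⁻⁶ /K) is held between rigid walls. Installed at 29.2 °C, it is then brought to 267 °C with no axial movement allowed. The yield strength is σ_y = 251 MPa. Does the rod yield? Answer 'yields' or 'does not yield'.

yields

E = 101600 MPa = 101.6 GPa.
ΔT = 237.8 K. Constrained thermal stress σ = E·α·ΔT = 101.6×10³ MPa × 18.5×10⁻⁶ × 237.8 = 447 MPa (compressive).
Compare to σ_y = 251 MPa: σ ≥ σ_y, so it yields.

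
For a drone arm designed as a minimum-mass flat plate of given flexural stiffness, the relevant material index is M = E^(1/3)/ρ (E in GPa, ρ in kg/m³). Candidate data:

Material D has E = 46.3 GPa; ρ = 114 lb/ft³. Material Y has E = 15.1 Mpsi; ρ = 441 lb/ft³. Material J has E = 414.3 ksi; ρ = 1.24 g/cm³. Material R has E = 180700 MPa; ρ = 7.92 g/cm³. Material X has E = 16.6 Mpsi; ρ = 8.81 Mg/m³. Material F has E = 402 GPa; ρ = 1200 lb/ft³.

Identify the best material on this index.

material D

Convert each candidate to consistent units, then evaluate M:
  material D: E = 46.30 GPa, ρ = 1826 kg/m³
  material Y: E = 104.1 GPa, ρ = 7064 kg/m³
  material J: E = 2.856 GPa, ρ = 1240 kg/m³
  material R: E = 180.7 GPa, ρ = 7920 kg/m³
  material X: E = 114.5 GPa, ρ = 8810 kg/m³
  material F: E = 402.0 GPa, ρ = 19220 kg/m³
  material D: M = 1.97×10⁻³
  material J: M = 1.14×10⁻³
  material R: M = 0.714×10⁻³
  material Y: M = 0.666×10⁻³
  material X: M = 0.551×10⁻³
  material F: M = 0.384×10⁻³
The maximum is for material D.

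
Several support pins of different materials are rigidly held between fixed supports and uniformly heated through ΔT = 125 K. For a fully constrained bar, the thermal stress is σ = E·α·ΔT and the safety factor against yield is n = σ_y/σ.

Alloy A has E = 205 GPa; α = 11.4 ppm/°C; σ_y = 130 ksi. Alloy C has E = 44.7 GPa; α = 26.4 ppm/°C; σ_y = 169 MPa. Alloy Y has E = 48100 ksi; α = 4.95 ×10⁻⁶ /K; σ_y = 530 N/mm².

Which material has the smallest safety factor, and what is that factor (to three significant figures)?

In consistent units (E in GPa, α in ×10⁻⁶/K, σ_y in MPa):
  alloy A: E = 205.0, α = 11.4, σ_y = 896.3 → σ = 292 MPa, n = 3.07
  alloy C: E = 44.70, α = 26.4, σ_y = 169.0 → σ = 148 MPa, n = 1.15
  alloy Y: E = 331.6, α = 4.95, σ_y = 530.0 → σ = 205 MPa, n = 2.58
The minimum is alloy C at n = 1.15.

alloy C, n = 1.15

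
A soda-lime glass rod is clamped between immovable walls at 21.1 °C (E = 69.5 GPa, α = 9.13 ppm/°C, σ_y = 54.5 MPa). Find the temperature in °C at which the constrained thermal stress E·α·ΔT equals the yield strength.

E·α·ΔT = 54.50 MPa ⇒ ΔT = 54.50 / (69.50×10³ × 9.13×10⁻⁶) = 85.89 K.
T = 21.1 + 85.89 = 107.0 °C.

107 °C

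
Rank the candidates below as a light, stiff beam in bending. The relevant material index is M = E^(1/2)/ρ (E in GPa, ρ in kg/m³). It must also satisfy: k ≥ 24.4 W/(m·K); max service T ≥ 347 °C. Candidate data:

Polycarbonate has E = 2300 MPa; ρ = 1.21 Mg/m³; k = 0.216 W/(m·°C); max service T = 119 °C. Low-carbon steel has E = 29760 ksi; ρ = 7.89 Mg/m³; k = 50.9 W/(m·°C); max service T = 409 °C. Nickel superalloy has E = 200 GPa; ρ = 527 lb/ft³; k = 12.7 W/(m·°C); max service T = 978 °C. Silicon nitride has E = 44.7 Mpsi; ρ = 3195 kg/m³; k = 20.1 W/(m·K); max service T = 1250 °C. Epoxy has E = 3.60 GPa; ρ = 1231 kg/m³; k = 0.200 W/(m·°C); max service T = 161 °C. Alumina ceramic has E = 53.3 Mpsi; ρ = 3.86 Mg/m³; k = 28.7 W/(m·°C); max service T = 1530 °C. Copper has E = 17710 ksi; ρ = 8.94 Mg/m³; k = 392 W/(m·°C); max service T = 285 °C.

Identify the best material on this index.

alumina ceramic

Screen on constraints: k ≥ 24.4 W/(m·K); max service T ≥ 347 °C. Survivors: low-carbon steel, alumina ceramic.
Convert each candidate to consistent units, then evaluate M:
  low-carbon steel: E = 205.2 GPa, ρ = 7890 kg/m³
  alumina ceramic: E = 367.5 GPa, ρ = 3860 kg/m³
  alumina ceramic: M = 4.97×10⁻³
  low-carbon steel: M = 1.82×10⁻³
Alumina ceramic has the largest M.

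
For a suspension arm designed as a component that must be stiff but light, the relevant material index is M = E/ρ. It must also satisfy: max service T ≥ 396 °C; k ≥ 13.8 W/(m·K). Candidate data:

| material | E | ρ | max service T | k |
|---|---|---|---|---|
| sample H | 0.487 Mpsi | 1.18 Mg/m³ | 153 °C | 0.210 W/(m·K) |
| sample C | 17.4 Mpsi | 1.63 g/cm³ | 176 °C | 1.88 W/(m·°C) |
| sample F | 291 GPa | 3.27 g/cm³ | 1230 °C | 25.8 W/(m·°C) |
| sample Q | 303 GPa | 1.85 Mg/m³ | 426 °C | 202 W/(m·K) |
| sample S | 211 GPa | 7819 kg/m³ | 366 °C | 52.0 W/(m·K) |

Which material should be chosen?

Screen on constraints: max service T ≥ 396 °C; k ≥ 13.8 W/(m·K). Survivors: sample F, sample Q.
Putting every candidate on a common basis:
  sample F: E = 291.0 GPa, ρ = 3270 kg/m³
  sample Q: E = 303.0 GPa, ρ = 1850 kg/m³
  sample Q: M = 164 MN·m/kg
  sample F: M = 89.0 MN·m/kg
Sample Q has the largest M.

sample Q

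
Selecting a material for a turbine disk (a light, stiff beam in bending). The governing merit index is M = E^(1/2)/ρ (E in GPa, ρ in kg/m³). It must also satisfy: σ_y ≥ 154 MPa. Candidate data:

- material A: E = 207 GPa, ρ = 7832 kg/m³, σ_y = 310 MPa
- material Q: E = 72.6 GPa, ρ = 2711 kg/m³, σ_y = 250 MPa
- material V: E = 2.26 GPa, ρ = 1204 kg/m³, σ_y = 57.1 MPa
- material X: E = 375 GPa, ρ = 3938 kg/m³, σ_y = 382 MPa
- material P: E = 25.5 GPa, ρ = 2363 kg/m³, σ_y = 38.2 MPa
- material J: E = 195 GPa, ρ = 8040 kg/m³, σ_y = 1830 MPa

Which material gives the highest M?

Screen on constraints: σ_y ≥ 154 MPa. Survivors: material A, material Q, material X, material J.
Computing M directly (units already consistent):
  material X: M = 4.92×10⁻³
  material Q: M = 3.14×10⁻³
  material A: M = 1.84×10⁻³
  material J: M = 1.74×10⁻³
Material X has the largest M.

material X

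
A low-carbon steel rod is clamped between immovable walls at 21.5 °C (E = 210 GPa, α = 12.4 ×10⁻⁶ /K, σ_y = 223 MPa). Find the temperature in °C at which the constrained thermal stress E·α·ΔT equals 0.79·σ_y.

89.2 °C

E·α·ΔT = 176.2 MPa ⇒ ΔT = 176.2 / (210.0×10³ × 12.4×10⁻⁶) = 67.65 K.
T = 21.5 + 67.65 = 89.15 °C.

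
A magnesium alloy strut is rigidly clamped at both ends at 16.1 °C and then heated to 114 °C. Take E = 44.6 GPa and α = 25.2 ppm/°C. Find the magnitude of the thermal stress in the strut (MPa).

ΔT = 97.90 K. Constrained thermal stress σ = E·α·ΔT = 44.60×10³ MPa × 25.2×10⁻⁶ × 97.90 = 110 MPa (compressive).

110 MPa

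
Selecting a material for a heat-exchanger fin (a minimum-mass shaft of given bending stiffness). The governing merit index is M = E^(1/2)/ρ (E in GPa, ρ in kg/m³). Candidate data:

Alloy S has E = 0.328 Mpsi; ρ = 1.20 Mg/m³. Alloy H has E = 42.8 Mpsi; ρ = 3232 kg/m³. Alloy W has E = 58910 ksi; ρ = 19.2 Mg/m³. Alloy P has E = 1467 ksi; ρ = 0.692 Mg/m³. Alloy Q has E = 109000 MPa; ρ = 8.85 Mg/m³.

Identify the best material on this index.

alloy H

In SI units:
  alloy S: E = 2.261 GPa, ρ = 1200 kg/m³
  alloy H: E = 295.1 GPa, ρ = 3232 kg/m³
  alloy W: E = 406.2 GPa, ρ = 19200 kg/m³
  alloy P: E = 10.11 GPa, ρ = 692.0 kg/m³
  alloy Q: E = 109.0 GPa, ρ = 8850 kg/m³
  alloy H: M = 5.32×10⁻³
  alloy P: M = 4.60×10⁻³
  alloy S: M = 1.25×10⁻³
  alloy Q: M = 1.18×10⁻³
  alloy W: M = 1.05×10⁻³
The maximum is for alloy H.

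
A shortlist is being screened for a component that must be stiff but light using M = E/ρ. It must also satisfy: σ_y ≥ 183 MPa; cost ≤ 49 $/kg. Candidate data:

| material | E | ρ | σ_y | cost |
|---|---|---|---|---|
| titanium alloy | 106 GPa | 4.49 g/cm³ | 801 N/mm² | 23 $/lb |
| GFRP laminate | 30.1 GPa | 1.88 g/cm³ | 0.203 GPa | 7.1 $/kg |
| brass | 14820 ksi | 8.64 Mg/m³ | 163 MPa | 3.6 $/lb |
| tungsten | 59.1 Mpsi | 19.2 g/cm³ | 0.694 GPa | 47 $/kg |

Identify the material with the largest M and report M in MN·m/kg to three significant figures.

Screen on constraints: σ_y ≥ 183 MPa; cost ≤ 49 $/kg. Survivors: GFRP laminate, tungsten.
Putting every candidate on a common basis:
  GFRP laminate: E = 30.10 GPa, ρ = 1880 kg/m³
  tungsten: E = 407.5 GPa, ρ = 19200 kg/m³
  tungsten: M = 21.2 MN·m/kg
  GFRP laminate: M = 16.0 MN·m/kg
The maximum is for tungsten.

tungsten, M = 21.2 MN·m/kg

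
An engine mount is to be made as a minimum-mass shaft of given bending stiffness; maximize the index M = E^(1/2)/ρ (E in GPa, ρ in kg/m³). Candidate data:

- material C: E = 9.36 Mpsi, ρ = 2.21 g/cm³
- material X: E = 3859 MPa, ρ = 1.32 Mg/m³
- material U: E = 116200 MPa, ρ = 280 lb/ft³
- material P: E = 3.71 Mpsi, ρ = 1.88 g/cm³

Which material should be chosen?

material C

After converting to SI:
  material C: E = 64.53 GPa, ρ = 2210 kg/m³
  material X: E = 3.859 GPa, ρ = 1320 kg/m³
  material U: E = 116.2 GPa, ρ = 4485 kg/m³
  material P: E = 25.58 GPa, ρ = 1880 kg/m³
  material C: M = 3.64×10⁻³
  material P: M = 2.69×10⁻³
  material U: M = 2.40×10⁻³
  material X: M = 1.49×10⁻³
Highest index: material C.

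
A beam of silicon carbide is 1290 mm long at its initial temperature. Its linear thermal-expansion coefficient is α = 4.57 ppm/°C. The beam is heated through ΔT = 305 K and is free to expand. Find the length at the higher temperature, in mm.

1291.8 mm

ΔL = α·L₀·ΔT = 4.57×10⁻⁶ × 1290 mm × 305.0 K = 1.80 mm.
L = L₀ + ΔL = 1290 + 1.80 = 1291.8 mm.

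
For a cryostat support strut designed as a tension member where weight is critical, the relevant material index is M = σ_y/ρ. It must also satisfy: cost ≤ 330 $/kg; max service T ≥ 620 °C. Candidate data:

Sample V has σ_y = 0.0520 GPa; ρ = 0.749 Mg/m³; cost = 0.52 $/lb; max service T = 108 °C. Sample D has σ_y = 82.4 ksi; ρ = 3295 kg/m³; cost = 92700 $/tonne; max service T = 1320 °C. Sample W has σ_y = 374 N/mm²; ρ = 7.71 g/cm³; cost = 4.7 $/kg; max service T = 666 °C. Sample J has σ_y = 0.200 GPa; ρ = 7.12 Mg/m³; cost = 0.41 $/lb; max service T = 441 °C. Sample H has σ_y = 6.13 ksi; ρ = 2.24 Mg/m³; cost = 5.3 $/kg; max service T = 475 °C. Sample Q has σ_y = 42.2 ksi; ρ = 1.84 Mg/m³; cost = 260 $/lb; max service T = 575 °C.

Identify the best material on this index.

sample D

Screen on constraints: cost ≤ 330 $/kg; max service T ≥ 620 °C. Survivors: sample D, sample W.
Putting every candidate on a common basis:
  sample D: σ_y = 568.1 MPa, ρ = 3295 kg/m³
  sample W: σ_y = 374.0 MPa, ρ = 7710 kg/m³
  sample D: M = 172 kN·m/kg
  sample W: M = 48.5 kN·m/kg
Sample D has the largest M.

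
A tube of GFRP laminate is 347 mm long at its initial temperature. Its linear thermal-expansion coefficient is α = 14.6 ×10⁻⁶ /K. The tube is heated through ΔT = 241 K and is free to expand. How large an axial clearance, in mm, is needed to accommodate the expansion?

1.22 mm

ΔL = α·L₀·ΔT = 14.6×10⁻⁶ × 347 mm × 241.0 K = 1.22 mm.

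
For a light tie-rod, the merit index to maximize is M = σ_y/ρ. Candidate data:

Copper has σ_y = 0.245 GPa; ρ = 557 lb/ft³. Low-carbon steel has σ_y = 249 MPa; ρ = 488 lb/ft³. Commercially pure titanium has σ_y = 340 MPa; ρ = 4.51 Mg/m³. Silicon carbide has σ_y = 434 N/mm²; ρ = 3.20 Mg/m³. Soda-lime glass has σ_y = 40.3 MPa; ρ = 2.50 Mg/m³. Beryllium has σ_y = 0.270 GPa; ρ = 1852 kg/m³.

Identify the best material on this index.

beryllium

Putting every candidate on a common basis:
  copper: σ_y = 245.0 MPa, ρ = 8922 kg/m³
  low-carbon steel: σ_y = 249.0 MPa, ρ = 7817 kg/m³
  commercially pure titanium: σ_y = 340.0 MPa, ρ = 4510 kg/m³
  silicon carbide: σ_y = 434.0 MPa, ρ = 3200 kg/m³
  soda-lime glass: σ_y = 40.30 MPa, ρ = 2500 kg/m³
  beryllium: σ_y = 270.0 MPa, ρ = 1852 kg/m³
  beryllium: M = 146 kN·m/kg
  silicon carbide: M = 136 kN·m/kg
  commercially pure titanium: M = 75.4 kN·m/kg
  low-carbon steel: M = 31.9 kN·m/kg
  copper: M = 27.5 kN·m/kg
  soda-lime glass: M = 16.1 kN·m/kg
Highest index: beryllium.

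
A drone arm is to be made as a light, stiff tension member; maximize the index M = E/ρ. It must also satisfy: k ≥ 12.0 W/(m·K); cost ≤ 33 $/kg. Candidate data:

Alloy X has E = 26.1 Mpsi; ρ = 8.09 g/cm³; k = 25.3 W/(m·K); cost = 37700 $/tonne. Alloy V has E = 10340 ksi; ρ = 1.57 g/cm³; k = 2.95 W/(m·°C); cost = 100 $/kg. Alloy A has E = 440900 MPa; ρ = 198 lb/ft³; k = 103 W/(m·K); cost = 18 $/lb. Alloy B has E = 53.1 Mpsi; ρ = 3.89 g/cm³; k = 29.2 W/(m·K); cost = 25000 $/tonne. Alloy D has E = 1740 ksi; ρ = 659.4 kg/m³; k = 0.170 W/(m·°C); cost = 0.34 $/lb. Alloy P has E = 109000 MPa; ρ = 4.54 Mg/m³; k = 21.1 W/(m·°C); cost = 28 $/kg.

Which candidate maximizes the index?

alloy B

Screen on constraints: k ≥ 12.0 W/(m·K); cost ≤ 33 $/kg. Survivors: alloy B, alloy P.
Putting every candidate on a common basis:
  alloy B: E = 366.1 GPa, ρ = 3890 kg/m³
  alloy P: E = 109.0 GPa, ρ = 4540 kg/m³
  alloy B: M = 94.1 MN·m/kg
  alloy P: M = 24.0 MN·m/kg
The maximum is for alloy B.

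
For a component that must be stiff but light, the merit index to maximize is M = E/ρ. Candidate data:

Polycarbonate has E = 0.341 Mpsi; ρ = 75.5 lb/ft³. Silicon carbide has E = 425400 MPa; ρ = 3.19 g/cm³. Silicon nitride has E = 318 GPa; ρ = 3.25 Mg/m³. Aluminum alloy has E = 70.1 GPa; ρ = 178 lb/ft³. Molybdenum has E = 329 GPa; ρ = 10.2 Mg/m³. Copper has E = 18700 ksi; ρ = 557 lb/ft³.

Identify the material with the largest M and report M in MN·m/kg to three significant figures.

silicon carbide, M = 133 MN·m/kg

Normalizing units and computing the index:
  polycarbonate: E = 2.351 GPa, ρ = 1209 kg/m³
  silicon carbide: E = 425.4 GPa, ρ = 3190 kg/m³
  silicon nitride: E = 318.0 GPa, ρ = 3250 kg/m³
  aluminum alloy: E = 70.10 GPa, ρ = 2851 kg/m³
  molybdenum: E = 329.0 GPa, ρ = 10200 kg/m³
  copper: E = 128.9 GPa, ρ = 8922 kg/m³
  silicon carbide: M = 133 MN·m/kg
  silicon nitride: M = 97.8 MN·m/kg
  molybdenum: M = 32.3 MN·m/kg
  aluminum alloy: M = 24.6 MN·m/kg
  copper: M = 14.5 MN·m/kg
  polycarbonate: M = 1.94 MN·m/kg
Highest index: silicon carbide.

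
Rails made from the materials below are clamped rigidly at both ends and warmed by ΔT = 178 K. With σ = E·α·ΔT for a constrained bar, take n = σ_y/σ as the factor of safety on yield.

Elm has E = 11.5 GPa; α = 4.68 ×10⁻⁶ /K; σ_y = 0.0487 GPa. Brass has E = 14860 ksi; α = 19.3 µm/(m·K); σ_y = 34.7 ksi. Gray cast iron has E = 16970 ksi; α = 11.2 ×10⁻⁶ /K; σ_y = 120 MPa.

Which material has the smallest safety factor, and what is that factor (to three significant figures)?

gray cast iron, n = 0.514

Per material, after unit conversion:
  elm: E = 11.50, α = 4.68, σ_y = 48.70 → σ = 9.58 MPa, n = 5.08
  brass: E = 102.5, α = 19.3, σ_y = 239.2 → σ = 352 MPa, n = 0.680
  gray cast iron: E = 117.0, α = 11.2, σ_y = 120.0 → σ = 233 MPa, n = 0.514
Gray cast iron has the lowest safety factor, n = 0.514.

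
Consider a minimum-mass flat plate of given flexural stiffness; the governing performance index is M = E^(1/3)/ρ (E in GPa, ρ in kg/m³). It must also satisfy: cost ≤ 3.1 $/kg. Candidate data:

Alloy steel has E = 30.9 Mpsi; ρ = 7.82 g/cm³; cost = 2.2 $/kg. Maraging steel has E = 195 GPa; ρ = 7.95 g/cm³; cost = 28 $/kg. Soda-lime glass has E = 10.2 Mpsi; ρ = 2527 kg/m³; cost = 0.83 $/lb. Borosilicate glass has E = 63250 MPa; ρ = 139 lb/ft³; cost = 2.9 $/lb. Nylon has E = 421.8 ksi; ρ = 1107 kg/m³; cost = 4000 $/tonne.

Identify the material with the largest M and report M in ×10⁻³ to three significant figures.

soda-lime glass, M = 1.63×10⁻³

Screen on constraints: cost ≤ 3.1 $/kg. Survivors: alloy steel, soda-lime glass.
Convert each candidate to consistent units, then evaluate M:
  alloy steel: E = 213.0 GPa, ρ = 7820 kg/m³
  soda-lime glass: E = 70.33 GPa, ρ = 2527 kg/m³
  soda-lime glass: M = 1.63×10⁻³
  alloy steel: M = 0.764×10⁻³
Soda-lime glass ranks first.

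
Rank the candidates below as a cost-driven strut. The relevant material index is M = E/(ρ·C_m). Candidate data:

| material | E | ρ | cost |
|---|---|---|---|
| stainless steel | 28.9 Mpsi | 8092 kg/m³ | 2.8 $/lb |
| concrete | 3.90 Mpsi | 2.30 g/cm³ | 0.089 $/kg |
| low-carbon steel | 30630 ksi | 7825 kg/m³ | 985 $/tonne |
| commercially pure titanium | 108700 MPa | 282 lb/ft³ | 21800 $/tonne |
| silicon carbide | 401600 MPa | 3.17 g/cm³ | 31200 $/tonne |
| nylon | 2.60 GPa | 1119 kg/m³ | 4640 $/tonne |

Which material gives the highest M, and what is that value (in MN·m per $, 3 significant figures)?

concrete, M = 131 MN·m per $

After converting to SI:
  stainless steel: E = 199.3 GPa, ρ = 8092 kg/m³, cost = 6.173 $/kg
  concrete: E = 26.89 GPa, ρ = 2300 kg/m³, cost = 0.08900 $/kg
  low-carbon steel: E = 211.2 GPa, ρ = 7825 kg/m³, cost = 0.9850 $/kg
  commercially pure titanium: E = 108.7 GPa, ρ = 4517 kg/m³, cost = 21.80 $/kg
  silicon carbide: E = 401.6 GPa, ρ = 3170 kg/m³, cost = 31.20 $/kg
  nylon: E = 2.600 GPa, ρ = 1119 kg/m³, cost = 4.640 $/kg
  concrete: M = 131 MN·m per $
  low-carbon steel: M = 27.4 MN·m per $
  silicon carbide: M = 4.06 MN·m per $
  stainless steel: M = 3.99 MN·m per $
  commercially pure titanium: M = 1.10 MN·m per $
  nylon: M = 0.501 MN·m per $
Concrete has the largest M.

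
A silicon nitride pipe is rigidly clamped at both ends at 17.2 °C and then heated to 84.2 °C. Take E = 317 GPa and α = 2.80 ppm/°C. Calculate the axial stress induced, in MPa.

59.5 MPa

ΔT = 67.00 K. Constrained thermal stress σ = E·α·ΔT = 317.0×10³ MPa × 2.80×10⁻⁶ × 67.00 = 59.5 MPa (compressive).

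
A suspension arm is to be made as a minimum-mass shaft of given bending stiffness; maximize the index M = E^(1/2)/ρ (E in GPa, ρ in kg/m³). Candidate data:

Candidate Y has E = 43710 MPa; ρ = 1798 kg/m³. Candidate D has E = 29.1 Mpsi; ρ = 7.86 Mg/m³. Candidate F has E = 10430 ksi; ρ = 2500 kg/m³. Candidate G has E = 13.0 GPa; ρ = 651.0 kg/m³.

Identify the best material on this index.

candidate G

Putting every candidate on a common basis:
  candidate Y: E = 43.71 GPa, ρ = 1798 kg/m³
  candidate D: E = 200.6 GPa, ρ = 7860 kg/m³
  candidate F: E = 71.91 GPa, ρ = 2500 kg/m³
  candidate G: E = 13.00 GPa, ρ = 651.0 kg/m³
  candidate G: M = 5.54×10⁻³
  candidate Y: M = 3.68×10⁻³
  candidate F: M = 3.39×10⁻³
  candidate D: M = 1.80×10⁻³
Candidate G has the largest M.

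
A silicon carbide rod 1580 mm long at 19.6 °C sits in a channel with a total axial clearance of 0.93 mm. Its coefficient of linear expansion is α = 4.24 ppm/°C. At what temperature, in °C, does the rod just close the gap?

α·L₀·ΔT = 0.93 mm ⇒ ΔT = 0.93 / (4.24×10⁻⁶ × 1580.0) = 138.8 K.
T = 19.6 + 138.8 = 158.4 °C.

158 °C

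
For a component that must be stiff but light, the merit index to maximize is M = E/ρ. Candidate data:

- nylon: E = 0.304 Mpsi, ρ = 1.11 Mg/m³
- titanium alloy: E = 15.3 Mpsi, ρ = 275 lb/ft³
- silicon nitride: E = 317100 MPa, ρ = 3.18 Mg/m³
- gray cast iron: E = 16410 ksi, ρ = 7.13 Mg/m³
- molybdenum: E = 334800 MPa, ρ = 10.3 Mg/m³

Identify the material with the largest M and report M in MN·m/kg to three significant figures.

After converting to SI:
  nylon: E = 2.096 GPa, ρ = 1110 kg/m³
  titanium alloy: E = 105.5 GPa, ρ = 4405 kg/m³
  silicon nitride: E = 317.1 GPa, ρ = 3180 kg/m³
  gray cast iron: E = 113.1 GPa, ρ = 7130 kg/m³
  molybdenum: E = 334.8 GPa, ρ = 10300 kg/m³
  silicon nitride: M = 99.7 MN·m/kg
  molybdenum: M = 32.5 MN·m/kg
  titanium alloy: M = 23.9 MN·m/kg
  gray cast iron: M = 15.9 MN·m/kg
  nylon: M = 1.89 MN·m/kg
Highest index: silicon nitride.

silicon nitride, M = 99.7 MN·m/kg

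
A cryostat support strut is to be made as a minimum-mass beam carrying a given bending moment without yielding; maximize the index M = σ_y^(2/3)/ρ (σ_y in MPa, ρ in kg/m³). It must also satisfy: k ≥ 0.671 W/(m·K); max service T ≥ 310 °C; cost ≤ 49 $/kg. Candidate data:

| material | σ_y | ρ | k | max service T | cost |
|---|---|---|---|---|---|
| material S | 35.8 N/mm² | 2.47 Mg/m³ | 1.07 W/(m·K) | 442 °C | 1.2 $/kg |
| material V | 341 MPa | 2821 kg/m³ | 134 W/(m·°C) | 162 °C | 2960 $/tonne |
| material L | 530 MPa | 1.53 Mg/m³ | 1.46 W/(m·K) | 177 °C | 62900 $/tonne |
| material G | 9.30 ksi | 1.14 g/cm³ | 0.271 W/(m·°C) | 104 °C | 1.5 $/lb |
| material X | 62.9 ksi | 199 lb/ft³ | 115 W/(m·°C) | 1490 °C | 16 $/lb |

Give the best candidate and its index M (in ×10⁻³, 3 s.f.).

Screen on constraints: k ≥ 0.671 W/(m·K); max service T ≥ 310 °C; cost ≤ 49 $/kg. Survivors: material S, material X.
Normalizing units and computing the index:
  material S: σ_y = 35.80 MPa, ρ = 2470 kg/m³
  material X: σ_y = 433.7 MPa, ρ = 3188 kg/m³
  material X: M = 18.0×10⁻³
  material S: M = 4.40×10⁻³
The maximum is for material X.

material X, M = 18.0×10⁻³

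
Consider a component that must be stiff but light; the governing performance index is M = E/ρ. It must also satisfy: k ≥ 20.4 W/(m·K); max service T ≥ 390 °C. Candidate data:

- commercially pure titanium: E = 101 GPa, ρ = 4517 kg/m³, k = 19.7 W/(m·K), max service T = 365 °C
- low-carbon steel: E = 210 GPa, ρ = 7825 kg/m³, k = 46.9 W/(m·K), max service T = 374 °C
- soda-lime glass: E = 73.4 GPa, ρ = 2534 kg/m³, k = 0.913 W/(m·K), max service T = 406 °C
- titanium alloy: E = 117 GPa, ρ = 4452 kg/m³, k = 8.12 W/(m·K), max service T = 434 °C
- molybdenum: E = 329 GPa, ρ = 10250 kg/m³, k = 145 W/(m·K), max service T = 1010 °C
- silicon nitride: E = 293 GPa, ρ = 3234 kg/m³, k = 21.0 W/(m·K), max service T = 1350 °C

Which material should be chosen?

silicon nitride

Screen on constraints: k ≥ 20.4 W/(m·K); max service T ≥ 390 °C. Survivors: molybdenum, silicon nitride.
Computing M directly (units already consistent):
  silicon nitride: M = 90.6 MN·m/kg
  molybdenum: M = 32.1 MN·m/kg
Silicon nitride has the largest M.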